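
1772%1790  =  1772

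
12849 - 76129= - 63280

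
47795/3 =47795/3 = 15931.67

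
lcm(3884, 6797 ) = 27188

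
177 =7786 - 7609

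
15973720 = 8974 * 1780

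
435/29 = 15 = 15.00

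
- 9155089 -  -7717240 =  -1437849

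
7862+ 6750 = 14612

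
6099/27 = 225+8/9 =225.89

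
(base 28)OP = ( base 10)697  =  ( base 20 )1eh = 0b1010111001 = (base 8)1271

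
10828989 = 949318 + 9879671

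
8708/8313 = 1 + 395/8313 = 1.05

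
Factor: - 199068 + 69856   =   - 2^2*32303^1 = - 129212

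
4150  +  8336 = 12486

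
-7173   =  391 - 7564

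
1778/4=889/2 = 444.50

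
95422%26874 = 14800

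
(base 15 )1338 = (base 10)4103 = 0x1007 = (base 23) 7h9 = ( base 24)72n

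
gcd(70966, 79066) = 2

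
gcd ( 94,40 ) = 2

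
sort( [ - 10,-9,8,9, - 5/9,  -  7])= [ - 10,-9,- 7, - 5/9,8,  9]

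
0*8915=0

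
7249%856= 401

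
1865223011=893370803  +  971852208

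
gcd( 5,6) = 1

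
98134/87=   1127+85/87 = 1127.98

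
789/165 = 4 + 43/55= 4.78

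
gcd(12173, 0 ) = 12173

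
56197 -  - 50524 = 106721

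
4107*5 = 20535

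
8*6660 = 53280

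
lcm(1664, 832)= 1664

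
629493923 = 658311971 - 28818048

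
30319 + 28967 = 59286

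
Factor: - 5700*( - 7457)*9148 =388834825200  =  2^4*3^1*5^2*19^1*2287^1 * 7457^1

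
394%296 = 98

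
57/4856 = 57/4856 = 0.01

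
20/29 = 20/29 = 0.69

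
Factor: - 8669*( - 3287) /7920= 28495003/7920 = 2^( - 4 )*3^ ( - 2) *5^( - 1)*11^( - 1)* 19^1* 173^1 * 8669^1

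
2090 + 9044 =11134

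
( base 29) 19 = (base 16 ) 26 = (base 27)1B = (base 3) 1102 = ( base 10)38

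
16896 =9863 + 7033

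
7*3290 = 23030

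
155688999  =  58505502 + 97183497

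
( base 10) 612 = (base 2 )1001100100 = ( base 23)13E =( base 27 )mi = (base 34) i0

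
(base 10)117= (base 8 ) 165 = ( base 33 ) 3i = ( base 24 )4L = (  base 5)432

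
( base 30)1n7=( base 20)3JH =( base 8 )3075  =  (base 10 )1597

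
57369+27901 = 85270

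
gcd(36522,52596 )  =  18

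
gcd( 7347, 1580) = 79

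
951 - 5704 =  - 4753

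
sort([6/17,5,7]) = [ 6/17,5,7]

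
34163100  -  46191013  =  -12027913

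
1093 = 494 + 599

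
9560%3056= 392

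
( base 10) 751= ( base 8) 1357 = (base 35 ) lg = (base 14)3b9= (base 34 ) M3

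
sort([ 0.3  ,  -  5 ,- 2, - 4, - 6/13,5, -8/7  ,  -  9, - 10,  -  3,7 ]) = [ - 10,- 9,-5,-4,  -  3, - 2, - 8/7,-6/13,0.3,5,7]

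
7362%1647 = 774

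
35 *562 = 19670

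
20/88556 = 5/22139=0.00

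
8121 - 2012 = 6109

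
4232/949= 4+436/949 = 4.46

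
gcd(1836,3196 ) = 68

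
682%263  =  156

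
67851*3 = 203553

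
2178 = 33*66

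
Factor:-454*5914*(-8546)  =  2^3*227^1*2957^1*4273^1 = 22945633976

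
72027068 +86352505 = 158379573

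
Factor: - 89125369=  -43^1*2072683^1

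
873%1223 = 873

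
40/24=1 + 2/3 = 1.67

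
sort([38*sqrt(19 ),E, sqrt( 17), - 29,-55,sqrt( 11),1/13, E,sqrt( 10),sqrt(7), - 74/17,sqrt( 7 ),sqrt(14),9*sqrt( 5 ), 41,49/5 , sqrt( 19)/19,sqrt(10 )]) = [ - 55, - 29,-74/17, 1/13,sqrt (19)/19,sqrt( 7),sqrt( 7),  E, E,  sqrt( 10),sqrt( 10),sqrt( 11 ),sqrt( 14),sqrt(17 ), 49/5,9*sqrt(5 ),41, 38*sqrt( 19) ] 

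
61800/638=96 + 276/319 =96.87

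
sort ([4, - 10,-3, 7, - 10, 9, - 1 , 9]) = [ - 10, - 10, - 3,-1,4, 7, 9, 9]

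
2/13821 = 2/13821 = 0.00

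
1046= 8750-7704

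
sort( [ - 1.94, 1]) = [ - 1.94, 1]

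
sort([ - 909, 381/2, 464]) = [ - 909,381/2, 464]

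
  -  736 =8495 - 9231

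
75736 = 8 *9467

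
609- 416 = 193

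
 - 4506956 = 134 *(-33634)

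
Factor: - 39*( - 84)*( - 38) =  - 124488 =- 2^3*3^2*7^1*13^1*19^1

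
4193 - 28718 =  - 24525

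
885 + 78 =963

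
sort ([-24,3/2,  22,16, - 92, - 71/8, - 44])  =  [ - 92, - 44, - 24,-71/8, 3/2, 16, 22 ] 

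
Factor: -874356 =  - 2^2*3^1*7^2 * 1487^1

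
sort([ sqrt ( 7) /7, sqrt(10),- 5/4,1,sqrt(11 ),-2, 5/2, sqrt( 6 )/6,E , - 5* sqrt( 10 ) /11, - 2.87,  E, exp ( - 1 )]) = [ - 2.87, - 2, - 5*sqrt( 10 ) /11,- 5/4, exp( - 1 ), sqrt( 7 ) /7, sqrt(6 ) /6, 1, 5/2, E, E,sqrt( 10),sqrt( 11 )]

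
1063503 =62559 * 17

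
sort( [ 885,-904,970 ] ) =[ - 904,885,  970]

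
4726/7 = 4726/7=675.14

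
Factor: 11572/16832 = 11/16 =2^ ( - 4)*11^1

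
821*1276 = 1047596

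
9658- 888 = 8770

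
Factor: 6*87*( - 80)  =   - 2^5 * 3^2*5^1*29^1 = - 41760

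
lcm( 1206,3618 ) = 3618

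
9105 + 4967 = 14072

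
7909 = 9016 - 1107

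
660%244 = 172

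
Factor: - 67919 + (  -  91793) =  - 2^5*7^1 * 23^1 * 31^1 = -159712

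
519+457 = 976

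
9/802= 9/802 = 0.01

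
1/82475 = 1/82475=0.00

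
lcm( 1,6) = 6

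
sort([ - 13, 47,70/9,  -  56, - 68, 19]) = [ - 68, - 56, - 13, 70/9, 19, 47]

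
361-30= 331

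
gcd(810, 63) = 9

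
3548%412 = 252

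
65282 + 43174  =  108456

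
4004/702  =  154/27 =5.70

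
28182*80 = 2254560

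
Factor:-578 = -2^1 *17^2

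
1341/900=1+ 49/100= 1.49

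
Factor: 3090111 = 3^1*31^1*149^1*223^1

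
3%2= 1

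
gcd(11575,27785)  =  5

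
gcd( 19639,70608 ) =1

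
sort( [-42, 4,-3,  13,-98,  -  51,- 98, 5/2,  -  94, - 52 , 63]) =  [-98,  -  98, - 94, -52,  -  51 , - 42, - 3, 5/2, 4,13,63]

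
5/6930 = 1/1386=0.00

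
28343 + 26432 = 54775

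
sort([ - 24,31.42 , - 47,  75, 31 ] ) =[ - 47,  -  24,31 , 31.42,75 ] 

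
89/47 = 89/47 = 1.89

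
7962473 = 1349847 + 6612626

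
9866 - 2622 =7244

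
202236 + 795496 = 997732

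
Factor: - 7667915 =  - 5^1*1533583^1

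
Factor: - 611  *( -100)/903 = 61100/903 = 2^2*3^( - 1)*5^2 * 7^(-1 ) *13^1*43^( -1)*47^1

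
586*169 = 99034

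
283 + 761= 1044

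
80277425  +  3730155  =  84007580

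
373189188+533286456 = 906475644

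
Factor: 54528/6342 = 2^7*7^( - 1 )*71^1* 151^(-1 ) = 9088/1057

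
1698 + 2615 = 4313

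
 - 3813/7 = -3813/7 = - 544.71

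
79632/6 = 13272=13272.00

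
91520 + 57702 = 149222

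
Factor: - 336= - 2^4*3^1*7^1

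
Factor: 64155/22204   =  705/244=2^( - 2 )* 3^1* 5^1 * 47^1  *61^( - 1)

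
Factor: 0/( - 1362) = 0^1= 0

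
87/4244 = 87/4244  =  0.02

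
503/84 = 5 + 83/84 = 5.99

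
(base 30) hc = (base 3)201100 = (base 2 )1000001010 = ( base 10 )522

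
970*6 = 5820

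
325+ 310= 635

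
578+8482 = 9060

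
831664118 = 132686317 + 698977801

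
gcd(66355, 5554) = 1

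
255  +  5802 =6057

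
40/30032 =5/3754 = 0.00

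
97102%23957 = 1274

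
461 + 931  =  1392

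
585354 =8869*66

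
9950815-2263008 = 7687807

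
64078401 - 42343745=21734656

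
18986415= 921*20615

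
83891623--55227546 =139119169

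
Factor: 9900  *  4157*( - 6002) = - 2^3*3^2*5^2* 11^1* 3001^1*4157^1 = -  247008108600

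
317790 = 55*5778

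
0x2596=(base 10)9622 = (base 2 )10010110010110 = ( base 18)1BCA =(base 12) 569a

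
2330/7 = 2330/7= 332.86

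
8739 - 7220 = 1519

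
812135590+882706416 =1694842006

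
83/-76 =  - 83/76 = - 1.09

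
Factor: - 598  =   - 2^1*13^1 * 23^1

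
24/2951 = 24/2951 = 0.01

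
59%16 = 11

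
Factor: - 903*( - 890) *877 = 2^1*3^1*5^1*7^1 * 43^1*89^1*877^1 = 704818590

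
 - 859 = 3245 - 4104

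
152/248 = 19/31 = 0.61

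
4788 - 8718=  - 3930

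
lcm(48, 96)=96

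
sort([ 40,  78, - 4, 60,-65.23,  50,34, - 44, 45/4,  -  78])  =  [-78 ,-65.23,  -  44, - 4,45/4, 34, 40, 50,60, 78]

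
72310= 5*14462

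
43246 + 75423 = 118669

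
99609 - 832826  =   - 733217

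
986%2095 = 986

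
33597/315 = 3733/35 = 106.66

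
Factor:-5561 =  - 67^1 *83^1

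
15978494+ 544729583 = 560708077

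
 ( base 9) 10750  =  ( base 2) 1110000000101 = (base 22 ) ei1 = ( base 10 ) 7173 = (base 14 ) 2885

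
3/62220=1/20740 = 0.00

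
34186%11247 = 445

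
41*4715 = 193315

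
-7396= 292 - 7688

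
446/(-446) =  - 1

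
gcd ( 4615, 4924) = 1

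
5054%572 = 478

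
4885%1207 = 57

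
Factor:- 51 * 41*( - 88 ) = 184008 = 2^3 * 3^1 * 11^1*17^1 * 41^1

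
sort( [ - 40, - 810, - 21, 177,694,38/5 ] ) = [  -  810,-40, - 21,38/5,177,694 ] 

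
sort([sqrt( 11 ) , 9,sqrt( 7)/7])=[ sqrt( 7)/7, sqrt(11) , 9]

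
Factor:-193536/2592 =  - 224/3 = - 2^5 * 3^ ( - 1) *7^1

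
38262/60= 6377/10 =637.70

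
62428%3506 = 2826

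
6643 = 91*73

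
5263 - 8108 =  - 2845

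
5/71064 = 5/71064=0.00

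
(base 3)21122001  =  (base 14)2055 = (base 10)5563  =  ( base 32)5DR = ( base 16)15BB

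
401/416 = 401/416=0.96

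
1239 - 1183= 56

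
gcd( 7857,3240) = 81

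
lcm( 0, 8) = 0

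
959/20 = 47 + 19/20=47.95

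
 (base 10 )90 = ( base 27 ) 39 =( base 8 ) 132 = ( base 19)4E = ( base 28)36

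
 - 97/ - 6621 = 97/6621  =  0.01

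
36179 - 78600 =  - 42421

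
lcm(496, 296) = 18352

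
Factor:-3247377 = -3^1 * 7^2 * 22091^1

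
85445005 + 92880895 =178325900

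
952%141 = 106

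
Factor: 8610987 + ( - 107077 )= 2^1 *5^1*17^1*50023^1 = 8503910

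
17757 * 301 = 5344857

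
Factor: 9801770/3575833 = 2^1 * 5^1*11^1*23^( - 1)*107^(-1)*1453^(-1)*89107^1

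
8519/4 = 8519/4 = 2129.75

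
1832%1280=552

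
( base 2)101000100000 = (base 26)3LI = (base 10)2592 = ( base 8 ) 5040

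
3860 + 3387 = 7247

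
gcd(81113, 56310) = 1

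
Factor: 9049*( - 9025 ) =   -  81667225=- 5^2 * 19^2*9049^1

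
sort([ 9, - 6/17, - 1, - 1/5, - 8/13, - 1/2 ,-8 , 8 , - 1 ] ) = [- 8, - 1, - 1,- 8/13, - 1/2, - 6/17, -1/5, 8, 9 ] 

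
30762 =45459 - 14697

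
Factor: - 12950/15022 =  - 5^2*29^( - 1) = -25/29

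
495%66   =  33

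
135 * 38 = 5130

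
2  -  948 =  - 946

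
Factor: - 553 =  -7^1*  79^1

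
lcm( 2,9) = 18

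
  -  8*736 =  - 5888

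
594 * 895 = 531630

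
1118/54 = 20 + 19/27 = 20.70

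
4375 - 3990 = 385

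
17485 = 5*3497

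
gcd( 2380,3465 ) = 35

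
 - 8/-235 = 8/235 = 0.03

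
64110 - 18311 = 45799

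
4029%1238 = 315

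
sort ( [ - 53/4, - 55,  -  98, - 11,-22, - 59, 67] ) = [-98, - 59, - 55, - 22, - 53/4,-11,  67] 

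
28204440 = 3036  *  9290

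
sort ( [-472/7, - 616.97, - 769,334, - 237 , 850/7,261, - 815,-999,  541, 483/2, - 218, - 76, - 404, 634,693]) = [ - 999, - 815, - 769, - 616.97, - 404, - 237  , - 218, - 76, - 472/7,850/7, 483/2 , 261,334,541,634, 693 ]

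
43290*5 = 216450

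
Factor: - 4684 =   -  2^2*1171^1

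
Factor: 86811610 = 2^1*5^1*167^1*227^1*229^1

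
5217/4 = 1304 + 1/4 = 1304.25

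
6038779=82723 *73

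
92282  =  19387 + 72895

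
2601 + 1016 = 3617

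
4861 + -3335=1526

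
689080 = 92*7490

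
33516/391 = 85 + 281/391 = 85.72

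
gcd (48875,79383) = 1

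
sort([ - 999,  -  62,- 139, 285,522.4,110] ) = [  -  999, -139,-62, 110,285,522.4]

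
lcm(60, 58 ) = 1740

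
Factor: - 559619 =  - 617^1*907^1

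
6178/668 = 3089/334 = 9.25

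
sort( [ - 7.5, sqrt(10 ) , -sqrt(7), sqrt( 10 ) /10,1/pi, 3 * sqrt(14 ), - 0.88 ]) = [-7.5,  -  sqrt( 7),- 0.88,sqrt( 10)/10, 1/pi, sqrt( 10),3 * sqrt( 14 ) ]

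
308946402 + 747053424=1055999826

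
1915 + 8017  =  9932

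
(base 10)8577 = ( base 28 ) AQ9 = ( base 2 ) 10000110000001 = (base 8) 20601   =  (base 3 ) 102202200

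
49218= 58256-9038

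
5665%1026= 535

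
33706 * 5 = 168530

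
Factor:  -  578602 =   -  2^1*439^1*659^1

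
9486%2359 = 50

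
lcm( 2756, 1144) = 60632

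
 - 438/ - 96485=438/96485 = 0.00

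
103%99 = 4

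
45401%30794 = 14607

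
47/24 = 1 + 23/24 = 1.96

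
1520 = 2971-1451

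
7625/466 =16+169/466 = 16.36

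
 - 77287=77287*( - 1 ) 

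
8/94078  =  4/47039 = 0.00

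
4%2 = 0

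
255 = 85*3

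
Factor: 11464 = 2^3*1433^1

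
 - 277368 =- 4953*56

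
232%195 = 37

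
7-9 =-2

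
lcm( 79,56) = 4424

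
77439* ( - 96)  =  -7434144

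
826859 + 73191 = 900050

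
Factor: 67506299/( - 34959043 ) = - 9643757/4994149 = -37^( - 1)*  43^(-2 )*73^( - 1 )*829^1 * 11633^1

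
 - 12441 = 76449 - 88890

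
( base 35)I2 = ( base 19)1e5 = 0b1001111000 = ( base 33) j5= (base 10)632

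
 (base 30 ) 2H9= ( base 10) 2319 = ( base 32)28F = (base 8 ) 4417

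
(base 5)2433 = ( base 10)368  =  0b101110000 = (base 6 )1412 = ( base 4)11300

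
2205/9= 245 = 245.00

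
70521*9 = 634689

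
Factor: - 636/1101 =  - 2^2*53^1*367^ ( - 1 ) = -212/367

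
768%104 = 40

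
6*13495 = 80970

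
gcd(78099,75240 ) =3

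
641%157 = 13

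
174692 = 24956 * 7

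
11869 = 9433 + 2436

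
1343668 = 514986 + 828682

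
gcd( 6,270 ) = 6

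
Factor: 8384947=19^2 * 23227^1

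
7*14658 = 102606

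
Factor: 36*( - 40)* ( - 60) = 86400 = 2^7*3^3 * 5^2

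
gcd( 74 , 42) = 2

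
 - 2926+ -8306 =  - 11232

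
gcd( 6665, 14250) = 5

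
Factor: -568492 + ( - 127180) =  - 695672 = - 2^3*86959^1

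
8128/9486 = 4064/4743=0.86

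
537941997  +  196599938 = 734541935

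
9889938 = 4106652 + 5783286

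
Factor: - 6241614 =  - 2^1 * 3^1*19^1*54751^1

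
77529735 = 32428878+45100857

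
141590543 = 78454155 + 63136388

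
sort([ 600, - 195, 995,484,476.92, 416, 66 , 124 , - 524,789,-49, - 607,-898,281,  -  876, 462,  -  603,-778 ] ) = [ -898, - 876, - 778, - 607, - 603, - 524, - 195, - 49,66,124, 281,416,462, 476.92,484,600,789,995]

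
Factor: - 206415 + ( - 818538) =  - 3^1*31^1 * 103^1*107^1=   - 1024953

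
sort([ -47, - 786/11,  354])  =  [ - 786/11, - 47, 354 ] 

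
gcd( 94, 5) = 1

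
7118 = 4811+2307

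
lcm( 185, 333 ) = 1665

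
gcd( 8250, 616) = 22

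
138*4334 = 598092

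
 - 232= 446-678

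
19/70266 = 19/70266=0.00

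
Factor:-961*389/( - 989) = 23^ (-1)*31^2*43^( - 1)*389^1 = 373829/989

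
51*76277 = 3890127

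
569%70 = 9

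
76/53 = 76/53 =1.43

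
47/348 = 47/348 = 0.14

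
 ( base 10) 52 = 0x34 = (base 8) 64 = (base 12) 44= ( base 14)3A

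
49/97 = 49/97 = 0.51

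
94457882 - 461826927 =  - 367369045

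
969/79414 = 969/79414 = 0.01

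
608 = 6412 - 5804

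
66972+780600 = 847572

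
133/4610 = 133/4610=0.03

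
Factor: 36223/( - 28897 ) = - 71^ (  -  1 )*89^1 = - 89/71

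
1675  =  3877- 2202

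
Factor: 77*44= 3388 = 2^2*7^1 * 11^2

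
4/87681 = 4/87681=0.00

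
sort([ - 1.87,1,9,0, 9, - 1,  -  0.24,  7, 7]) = [ - 1.87, - 1, - 0.24, 0, 1,7, 7, 9, 9] 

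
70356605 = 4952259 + 65404346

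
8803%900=703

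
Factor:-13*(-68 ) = 884 = 2^2 * 13^1*17^1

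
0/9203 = 0 = 0.00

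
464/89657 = 464/89657= 0.01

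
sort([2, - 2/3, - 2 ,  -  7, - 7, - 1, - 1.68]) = [ - 7, - 7, - 2,  -  1.68,- 1 , - 2/3, 2] 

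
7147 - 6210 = 937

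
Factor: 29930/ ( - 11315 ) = -82/31 = -  2^1*31^( - 1 ) * 41^1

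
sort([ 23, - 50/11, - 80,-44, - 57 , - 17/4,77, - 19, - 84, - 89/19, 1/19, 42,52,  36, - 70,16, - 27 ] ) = [ - 84, - 80, - 70, - 57, - 44, - 27,  -  19,- 89/19, - 50/11, - 17/4  ,  1/19, 16,23, 36,42,52, 77] 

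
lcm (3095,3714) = 18570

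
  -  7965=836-8801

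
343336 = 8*42917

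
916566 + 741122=1657688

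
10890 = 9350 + 1540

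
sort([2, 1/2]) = [1/2,2] 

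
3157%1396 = 365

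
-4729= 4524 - 9253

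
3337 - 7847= - 4510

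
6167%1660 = 1187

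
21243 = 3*7081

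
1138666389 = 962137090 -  - 176529299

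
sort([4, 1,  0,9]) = [ 0,1, 4,9 ]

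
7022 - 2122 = 4900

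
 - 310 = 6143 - 6453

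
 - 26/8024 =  - 1 + 3999/4012 =- 0.00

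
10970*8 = 87760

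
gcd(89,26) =1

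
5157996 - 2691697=2466299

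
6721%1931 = 928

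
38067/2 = 19033 + 1/2  =  19033.50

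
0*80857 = 0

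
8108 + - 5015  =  3093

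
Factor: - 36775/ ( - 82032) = 2^( - 4)*3^ ( - 1) * 5^2*1471^1*1709^ ( - 1)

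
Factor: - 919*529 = -486151 = -23^2*919^1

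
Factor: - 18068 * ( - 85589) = 2^2*7^1*4517^1 * 12227^1 = 1546422052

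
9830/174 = 4915/87 = 56.49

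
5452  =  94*58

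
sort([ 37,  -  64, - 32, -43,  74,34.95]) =[ -64, - 43, - 32,  34.95,  37,74]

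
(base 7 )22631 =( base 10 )5804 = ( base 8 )13254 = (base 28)7B8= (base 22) bli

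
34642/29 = 34642/29 = 1194.55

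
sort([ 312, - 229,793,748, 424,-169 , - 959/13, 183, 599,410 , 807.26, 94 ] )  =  [  -  229,- 169, - 959/13,  94, 183,312,410, 424,599,  748,793, 807.26]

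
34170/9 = 3796 + 2/3 = 3796.67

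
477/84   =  5 + 19/28 = 5.68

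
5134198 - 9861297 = -4727099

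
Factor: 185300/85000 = 2^(-1)*5^(-2)*109^1 = 109/50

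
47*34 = 1598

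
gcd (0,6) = 6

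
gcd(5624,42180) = 2812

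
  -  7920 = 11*(-720 ) 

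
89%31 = 27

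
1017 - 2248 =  - 1231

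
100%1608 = 100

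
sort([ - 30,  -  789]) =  [-789, - 30 ] 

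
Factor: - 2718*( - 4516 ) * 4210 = 51675594480 = 2^4* 3^2*5^1*151^1 * 421^1*1129^1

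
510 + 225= 735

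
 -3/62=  - 1 +59/62=-0.05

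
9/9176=9/9176 = 0.00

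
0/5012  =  0  =  0.00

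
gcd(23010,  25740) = 390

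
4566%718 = 258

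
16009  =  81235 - 65226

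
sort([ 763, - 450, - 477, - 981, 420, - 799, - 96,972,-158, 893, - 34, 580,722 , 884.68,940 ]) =[ - 981, - 799,  -  477, - 450 ,- 158, - 96, - 34,420 , 580,722,763,884.68,893,  940, 972]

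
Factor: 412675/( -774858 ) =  - 2^( - 1)*3^( - 1 )*5^2*7^(  -  1)*17^1*19^( - 1) =- 425/798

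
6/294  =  1/49 = 0.02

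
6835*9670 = 66094450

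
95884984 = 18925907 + 76959077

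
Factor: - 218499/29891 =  - 3^1*71^(-1 )*173^1 = - 519/71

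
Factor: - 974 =-2^1*487^1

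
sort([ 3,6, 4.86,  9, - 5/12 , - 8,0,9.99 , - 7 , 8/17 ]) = [ - 8, -7,-5/12, 0,8/17,3, 4.86,6, 9,9.99 ] 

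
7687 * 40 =307480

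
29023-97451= - 68428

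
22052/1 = 22052= 22052.00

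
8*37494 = 299952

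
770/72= 385/36   =  10.69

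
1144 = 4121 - 2977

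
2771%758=497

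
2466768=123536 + 2343232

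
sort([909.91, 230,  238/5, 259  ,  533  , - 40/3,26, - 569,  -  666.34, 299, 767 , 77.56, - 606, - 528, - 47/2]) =[ - 666.34, - 606, - 569,-528,-47/2 , - 40/3,26, 238/5,77.56,230 , 259, 299, 533,767, 909.91] 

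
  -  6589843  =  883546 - 7473389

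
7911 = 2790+5121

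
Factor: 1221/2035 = 3/5 = 3^1*5^ ( - 1 )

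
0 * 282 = 0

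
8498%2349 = 1451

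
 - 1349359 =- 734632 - 614727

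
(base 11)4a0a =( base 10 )6544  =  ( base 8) 14620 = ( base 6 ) 50144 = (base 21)EHD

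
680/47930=68/4793=0.01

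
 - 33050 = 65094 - 98144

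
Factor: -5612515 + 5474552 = - 137963 = - 7^1*19709^1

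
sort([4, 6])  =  [4,6]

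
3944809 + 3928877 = 7873686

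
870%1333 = 870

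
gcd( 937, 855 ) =1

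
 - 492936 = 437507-930443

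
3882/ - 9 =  - 1294/3=- 431.33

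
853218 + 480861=1334079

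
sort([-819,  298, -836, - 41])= [-836,-819  ,-41, 298]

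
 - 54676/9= -54676/9 = -6075.11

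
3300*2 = 6600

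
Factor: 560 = 2^4*5^1 * 7^1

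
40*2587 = 103480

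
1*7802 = 7802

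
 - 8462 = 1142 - 9604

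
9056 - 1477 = 7579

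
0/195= 0 = 0.00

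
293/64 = 293/64 = 4.58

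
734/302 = 367/151= 2.43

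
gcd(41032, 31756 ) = 4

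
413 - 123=290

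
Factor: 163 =163^1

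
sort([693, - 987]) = [- 987,693] 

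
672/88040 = 84/11005 = 0.01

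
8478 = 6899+1579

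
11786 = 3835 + 7951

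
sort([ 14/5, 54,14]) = [ 14/5, 14, 54] 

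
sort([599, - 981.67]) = [ - 981.67,  599]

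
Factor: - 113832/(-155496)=3^2 * 11^( - 1 )*17^1*19^(-1) = 153/209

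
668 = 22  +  646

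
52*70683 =3675516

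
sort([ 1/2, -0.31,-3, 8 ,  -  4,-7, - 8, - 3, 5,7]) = [ - 8, - 7,  -  4, - 3,  -  3, - 0.31, 1/2,5,7, 8 ] 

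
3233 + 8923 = 12156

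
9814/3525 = 2 + 2764/3525 = 2.78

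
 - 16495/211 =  - 79 + 174/211 =- 78.18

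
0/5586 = 0 = 0.00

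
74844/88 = 1701/2 = 850.50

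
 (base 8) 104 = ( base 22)32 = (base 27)2E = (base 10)68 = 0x44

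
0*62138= 0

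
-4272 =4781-9053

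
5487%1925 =1637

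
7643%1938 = 1829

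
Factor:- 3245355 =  - 3^2*5^1 * 41^1 * 1759^1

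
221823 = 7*31689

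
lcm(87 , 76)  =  6612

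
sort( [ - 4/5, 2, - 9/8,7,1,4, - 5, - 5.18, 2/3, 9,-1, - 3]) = [ - 5.18, - 5, - 3, - 9/8, - 1, - 4/5,2/3, 1, 2 , 4, 7, 9] 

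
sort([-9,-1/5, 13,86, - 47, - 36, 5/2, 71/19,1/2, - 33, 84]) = [ - 47 , - 36, - 33, - 9, - 1/5,1/2 , 5/2, 71/19 , 13, 84, 86] 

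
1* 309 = 309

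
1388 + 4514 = 5902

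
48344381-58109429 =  - 9765048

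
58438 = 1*58438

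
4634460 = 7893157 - 3258697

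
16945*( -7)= - 118615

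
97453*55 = 5359915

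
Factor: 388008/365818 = 2^2 * 3^2 * 17^1 * 577^( - 1 ) = 612/577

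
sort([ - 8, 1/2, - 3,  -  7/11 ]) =[ - 8, - 3, - 7/11, 1/2]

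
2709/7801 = 2709/7801=0.35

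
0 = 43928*0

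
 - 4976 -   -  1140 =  - 3836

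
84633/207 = 28211/69 = 408.86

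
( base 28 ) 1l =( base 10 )49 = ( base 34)1F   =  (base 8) 61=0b110001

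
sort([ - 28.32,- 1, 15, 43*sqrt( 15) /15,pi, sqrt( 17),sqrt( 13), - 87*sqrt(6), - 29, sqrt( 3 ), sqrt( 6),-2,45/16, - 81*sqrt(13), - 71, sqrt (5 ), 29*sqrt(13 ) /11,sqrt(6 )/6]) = [ - 81*sqrt(13), - 87 * sqrt ( 6 ),  -  71, - 29, - 28.32,-2,-1, sqrt( 6 ) /6, sqrt(3) , sqrt(5), sqrt(6), 45/16, pi, sqrt ( 13 ), sqrt( 17 ),29*sqrt( 13 )/11,43*sqrt(15 ) /15, 15]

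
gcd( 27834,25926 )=6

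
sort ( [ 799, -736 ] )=[ - 736 , 799 ]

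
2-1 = 1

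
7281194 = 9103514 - 1822320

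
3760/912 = 235/57 = 4.12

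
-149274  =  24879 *( - 6) 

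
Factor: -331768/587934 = - 2^2*3^(-2)*89^ ( - 1)*  113^1  =  - 452/801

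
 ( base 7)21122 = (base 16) 145A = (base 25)88A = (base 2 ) 1010001011010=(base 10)5210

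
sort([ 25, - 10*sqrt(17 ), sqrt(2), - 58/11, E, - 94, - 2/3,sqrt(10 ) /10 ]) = [ - 94, - 10 * sqrt(17 ), - 58/11, - 2/3, sqrt(10 ) /10, sqrt(2),E,25] 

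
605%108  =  65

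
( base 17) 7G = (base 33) 43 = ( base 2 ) 10000111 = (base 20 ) 6F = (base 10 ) 135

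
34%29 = 5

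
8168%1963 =316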